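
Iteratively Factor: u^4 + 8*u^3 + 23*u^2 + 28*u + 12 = (u + 1)*(u^3 + 7*u^2 + 16*u + 12) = (u + 1)*(u + 3)*(u^2 + 4*u + 4) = (u + 1)*(u + 2)*(u + 3)*(u + 2)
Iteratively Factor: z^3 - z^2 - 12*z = (z)*(z^2 - z - 12) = z*(z + 3)*(z - 4)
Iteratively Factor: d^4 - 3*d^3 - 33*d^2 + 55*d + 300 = (d - 5)*(d^3 + 2*d^2 - 23*d - 60) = (d - 5)*(d + 3)*(d^2 - d - 20) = (d - 5)^2*(d + 3)*(d + 4)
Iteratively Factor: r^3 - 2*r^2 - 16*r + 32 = (r - 4)*(r^2 + 2*r - 8) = (r - 4)*(r - 2)*(r + 4)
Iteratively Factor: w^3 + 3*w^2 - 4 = (w + 2)*(w^2 + w - 2) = (w - 1)*(w + 2)*(w + 2)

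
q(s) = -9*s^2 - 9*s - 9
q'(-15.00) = 261.00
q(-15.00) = -1899.00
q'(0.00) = -9.00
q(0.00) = -9.00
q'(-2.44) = 34.92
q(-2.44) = -40.62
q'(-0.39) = -1.98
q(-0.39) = -6.86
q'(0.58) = -19.44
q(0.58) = -17.25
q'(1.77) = -40.86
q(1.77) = -53.13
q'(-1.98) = 26.64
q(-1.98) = -26.46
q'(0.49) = -17.82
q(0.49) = -15.57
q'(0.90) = -25.20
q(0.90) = -24.39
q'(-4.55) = 72.90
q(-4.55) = -154.37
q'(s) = -18*s - 9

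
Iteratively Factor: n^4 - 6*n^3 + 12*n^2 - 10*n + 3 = (n - 1)*(n^3 - 5*n^2 + 7*n - 3) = (n - 1)^2*(n^2 - 4*n + 3) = (n - 1)^3*(n - 3)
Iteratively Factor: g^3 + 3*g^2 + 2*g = (g + 2)*(g^2 + g) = g*(g + 2)*(g + 1)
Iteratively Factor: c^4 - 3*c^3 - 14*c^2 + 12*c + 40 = (c - 5)*(c^3 + 2*c^2 - 4*c - 8) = (c - 5)*(c + 2)*(c^2 - 4) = (c - 5)*(c + 2)^2*(c - 2)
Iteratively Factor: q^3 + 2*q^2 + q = (q + 1)*(q^2 + q) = q*(q + 1)*(q + 1)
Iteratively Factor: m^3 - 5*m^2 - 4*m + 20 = (m - 5)*(m^2 - 4) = (m - 5)*(m + 2)*(m - 2)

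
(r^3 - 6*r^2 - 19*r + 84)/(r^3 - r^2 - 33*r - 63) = (r^2 + r - 12)/(r^2 + 6*r + 9)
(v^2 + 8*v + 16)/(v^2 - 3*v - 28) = (v + 4)/(v - 7)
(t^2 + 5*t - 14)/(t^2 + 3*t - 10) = (t + 7)/(t + 5)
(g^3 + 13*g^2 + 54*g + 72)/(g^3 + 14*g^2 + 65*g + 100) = (g^2 + 9*g + 18)/(g^2 + 10*g + 25)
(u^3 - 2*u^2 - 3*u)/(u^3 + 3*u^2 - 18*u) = (u + 1)/(u + 6)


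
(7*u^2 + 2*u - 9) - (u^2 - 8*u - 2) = 6*u^2 + 10*u - 7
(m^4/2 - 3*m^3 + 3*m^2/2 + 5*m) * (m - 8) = m^5/2 - 7*m^4 + 51*m^3/2 - 7*m^2 - 40*m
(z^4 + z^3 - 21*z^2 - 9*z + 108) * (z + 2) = z^5 + 3*z^4 - 19*z^3 - 51*z^2 + 90*z + 216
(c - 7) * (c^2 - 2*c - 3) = c^3 - 9*c^2 + 11*c + 21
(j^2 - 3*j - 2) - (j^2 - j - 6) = 4 - 2*j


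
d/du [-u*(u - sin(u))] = u*cos(u) - 2*u + sin(u)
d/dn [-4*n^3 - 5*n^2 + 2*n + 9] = -12*n^2 - 10*n + 2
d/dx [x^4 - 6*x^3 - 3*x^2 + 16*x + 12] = 4*x^3 - 18*x^2 - 6*x + 16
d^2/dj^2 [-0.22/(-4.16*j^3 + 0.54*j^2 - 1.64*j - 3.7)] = ((0.2376 - 5.4912*j)*(4.16*j^3 - 0.54*j^2 + 1.64*j + 3.7) + 0.22*(12.48*j^2 - 1.08*j + 1.64)*(24.96*j^2 - 2.16*j + 3.28))/(4.16*j^3 - 0.54*j^2 + 1.64*j + 3.7)^3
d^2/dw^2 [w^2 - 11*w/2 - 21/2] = 2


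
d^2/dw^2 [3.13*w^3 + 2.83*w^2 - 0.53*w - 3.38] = 18.78*w + 5.66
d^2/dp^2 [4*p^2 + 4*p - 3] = 8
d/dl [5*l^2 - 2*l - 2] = 10*l - 2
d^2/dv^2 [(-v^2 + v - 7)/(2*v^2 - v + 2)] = 2*(2*v^3 - 72*v^2 + 30*v + 19)/(8*v^6 - 12*v^5 + 30*v^4 - 25*v^3 + 30*v^2 - 12*v + 8)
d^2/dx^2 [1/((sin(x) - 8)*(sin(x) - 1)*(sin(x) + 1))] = (-9*(1 - cos(x)^2)^2 - 88*sin(x)*cos(x)^2 + 96*sin(x) + 251*cos(x)^2 - 381)/((sin(x) - 8)^3*cos(x)^4)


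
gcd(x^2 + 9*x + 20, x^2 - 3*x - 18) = 1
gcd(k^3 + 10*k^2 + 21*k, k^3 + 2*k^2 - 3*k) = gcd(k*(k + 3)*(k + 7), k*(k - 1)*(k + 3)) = k^2 + 3*k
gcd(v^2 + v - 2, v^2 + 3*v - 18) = 1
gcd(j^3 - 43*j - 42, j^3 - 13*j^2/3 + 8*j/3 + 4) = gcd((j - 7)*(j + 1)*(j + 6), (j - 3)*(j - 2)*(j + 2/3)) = 1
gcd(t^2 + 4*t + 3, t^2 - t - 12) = t + 3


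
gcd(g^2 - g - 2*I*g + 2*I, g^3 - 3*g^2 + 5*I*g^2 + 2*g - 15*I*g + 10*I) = g - 1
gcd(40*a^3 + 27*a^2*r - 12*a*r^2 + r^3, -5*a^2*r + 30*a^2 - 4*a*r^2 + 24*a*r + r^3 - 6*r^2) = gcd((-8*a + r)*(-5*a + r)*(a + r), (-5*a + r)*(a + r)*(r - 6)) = -5*a^2 - 4*a*r + r^2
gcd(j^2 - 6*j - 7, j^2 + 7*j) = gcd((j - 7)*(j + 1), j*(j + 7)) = 1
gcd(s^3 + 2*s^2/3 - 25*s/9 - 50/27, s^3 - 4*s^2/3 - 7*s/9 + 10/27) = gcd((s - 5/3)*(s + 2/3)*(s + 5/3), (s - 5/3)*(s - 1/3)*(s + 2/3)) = s^2 - s - 10/9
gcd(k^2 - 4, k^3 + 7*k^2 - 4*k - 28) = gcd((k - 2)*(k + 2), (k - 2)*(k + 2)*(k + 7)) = k^2 - 4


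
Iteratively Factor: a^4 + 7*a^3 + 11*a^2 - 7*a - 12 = (a - 1)*(a^3 + 8*a^2 + 19*a + 12) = (a - 1)*(a + 3)*(a^2 + 5*a + 4) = (a - 1)*(a + 3)*(a + 4)*(a + 1)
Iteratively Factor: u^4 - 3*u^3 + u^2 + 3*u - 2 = (u - 2)*(u^3 - u^2 - u + 1) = (u - 2)*(u - 1)*(u^2 - 1) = (u - 2)*(u - 1)^2*(u + 1)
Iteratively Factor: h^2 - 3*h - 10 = (h + 2)*(h - 5)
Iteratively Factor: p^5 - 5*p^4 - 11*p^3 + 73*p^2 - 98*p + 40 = (p - 2)*(p^4 - 3*p^3 - 17*p^2 + 39*p - 20) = (p - 5)*(p - 2)*(p^3 + 2*p^2 - 7*p + 4) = (p - 5)*(p - 2)*(p - 1)*(p^2 + 3*p - 4) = (p - 5)*(p - 2)*(p - 1)^2*(p + 4)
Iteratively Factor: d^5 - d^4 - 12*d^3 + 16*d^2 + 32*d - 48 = (d - 2)*(d^4 + d^3 - 10*d^2 - 4*d + 24) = (d - 2)^2*(d^3 + 3*d^2 - 4*d - 12) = (d - 2)^2*(d + 3)*(d^2 - 4) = (d - 2)^3*(d + 3)*(d + 2)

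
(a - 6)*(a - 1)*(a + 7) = a^3 - 43*a + 42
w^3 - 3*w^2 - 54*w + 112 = (w - 8)*(w - 2)*(w + 7)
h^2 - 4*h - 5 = (h - 5)*(h + 1)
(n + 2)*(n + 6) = n^2 + 8*n + 12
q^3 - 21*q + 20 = (q - 4)*(q - 1)*(q + 5)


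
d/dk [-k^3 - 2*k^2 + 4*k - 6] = -3*k^2 - 4*k + 4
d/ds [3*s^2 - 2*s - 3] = 6*s - 2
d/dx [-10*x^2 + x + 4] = 1 - 20*x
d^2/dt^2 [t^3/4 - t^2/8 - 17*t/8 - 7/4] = 3*t/2 - 1/4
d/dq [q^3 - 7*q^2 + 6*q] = 3*q^2 - 14*q + 6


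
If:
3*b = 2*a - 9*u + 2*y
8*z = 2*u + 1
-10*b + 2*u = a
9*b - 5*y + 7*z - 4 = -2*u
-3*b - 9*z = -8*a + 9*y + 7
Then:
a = 8/161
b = -5/138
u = -151/966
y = -130/161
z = 83/966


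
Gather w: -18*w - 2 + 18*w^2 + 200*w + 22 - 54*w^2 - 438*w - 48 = -36*w^2 - 256*w - 28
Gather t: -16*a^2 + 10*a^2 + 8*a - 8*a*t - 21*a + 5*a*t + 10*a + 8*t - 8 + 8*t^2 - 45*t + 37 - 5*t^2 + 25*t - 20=-6*a^2 - 3*a + 3*t^2 + t*(-3*a - 12) + 9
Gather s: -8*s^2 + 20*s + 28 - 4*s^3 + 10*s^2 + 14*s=-4*s^3 + 2*s^2 + 34*s + 28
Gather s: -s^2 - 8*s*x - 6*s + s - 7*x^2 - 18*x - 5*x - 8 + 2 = -s^2 + s*(-8*x - 5) - 7*x^2 - 23*x - 6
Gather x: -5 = -5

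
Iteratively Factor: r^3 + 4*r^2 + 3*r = (r + 1)*(r^2 + 3*r) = r*(r + 1)*(r + 3)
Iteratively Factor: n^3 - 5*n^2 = (n)*(n^2 - 5*n) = n^2*(n - 5)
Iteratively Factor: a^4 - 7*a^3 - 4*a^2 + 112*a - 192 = (a + 4)*(a^3 - 11*a^2 + 40*a - 48) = (a - 3)*(a + 4)*(a^2 - 8*a + 16) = (a - 4)*(a - 3)*(a + 4)*(a - 4)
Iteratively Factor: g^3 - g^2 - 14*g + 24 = (g + 4)*(g^2 - 5*g + 6) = (g - 3)*(g + 4)*(g - 2)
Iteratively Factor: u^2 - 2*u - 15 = (u + 3)*(u - 5)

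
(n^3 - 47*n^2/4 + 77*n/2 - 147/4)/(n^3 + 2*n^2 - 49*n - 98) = (4*n^2 - 19*n + 21)/(4*(n^2 + 9*n + 14))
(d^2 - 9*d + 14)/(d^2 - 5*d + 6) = (d - 7)/(d - 3)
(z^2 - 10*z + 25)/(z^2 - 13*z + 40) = (z - 5)/(z - 8)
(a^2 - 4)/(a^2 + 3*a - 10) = (a + 2)/(a + 5)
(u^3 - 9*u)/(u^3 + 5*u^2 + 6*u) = (u - 3)/(u + 2)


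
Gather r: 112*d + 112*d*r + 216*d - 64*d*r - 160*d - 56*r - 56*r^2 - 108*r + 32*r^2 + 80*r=168*d - 24*r^2 + r*(48*d - 84)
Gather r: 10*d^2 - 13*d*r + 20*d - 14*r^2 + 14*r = 10*d^2 + 20*d - 14*r^2 + r*(14 - 13*d)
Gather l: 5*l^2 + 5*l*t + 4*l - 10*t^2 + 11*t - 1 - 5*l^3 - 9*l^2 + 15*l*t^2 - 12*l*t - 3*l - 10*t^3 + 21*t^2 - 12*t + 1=-5*l^3 - 4*l^2 + l*(15*t^2 - 7*t + 1) - 10*t^3 + 11*t^2 - t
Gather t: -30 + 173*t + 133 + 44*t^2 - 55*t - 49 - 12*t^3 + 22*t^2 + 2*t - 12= -12*t^3 + 66*t^2 + 120*t + 42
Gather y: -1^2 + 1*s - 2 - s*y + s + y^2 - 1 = -s*y + 2*s + y^2 - 4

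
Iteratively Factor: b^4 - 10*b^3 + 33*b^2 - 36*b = (b)*(b^3 - 10*b^2 + 33*b - 36) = b*(b - 3)*(b^2 - 7*b + 12) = b*(b - 4)*(b - 3)*(b - 3)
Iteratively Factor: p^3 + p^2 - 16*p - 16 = (p + 1)*(p^2 - 16) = (p - 4)*(p + 1)*(p + 4)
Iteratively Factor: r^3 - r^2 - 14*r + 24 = (r - 2)*(r^2 + r - 12) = (r - 2)*(r + 4)*(r - 3)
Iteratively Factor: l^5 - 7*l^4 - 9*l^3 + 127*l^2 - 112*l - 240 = (l + 4)*(l^4 - 11*l^3 + 35*l^2 - 13*l - 60) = (l - 4)*(l + 4)*(l^3 - 7*l^2 + 7*l + 15) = (l - 5)*(l - 4)*(l + 4)*(l^2 - 2*l - 3) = (l - 5)*(l - 4)*(l - 3)*(l + 4)*(l + 1)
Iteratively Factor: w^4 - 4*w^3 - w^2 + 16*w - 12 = (w - 3)*(w^3 - w^2 - 4*w + 4) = (w - 3)*(w - 2)*(w^2 + w - 2) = (w - 3)*(w - 2)*(w + 2)*(w - 1)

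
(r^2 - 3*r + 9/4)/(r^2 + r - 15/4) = (2*r - 3)/(2*r + 5)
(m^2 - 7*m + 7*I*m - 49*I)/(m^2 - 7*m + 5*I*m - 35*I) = (m + 7*I)/(m + 5*I)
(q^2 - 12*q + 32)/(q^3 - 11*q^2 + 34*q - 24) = (q - 8)/(q^2 - 7*q + 6)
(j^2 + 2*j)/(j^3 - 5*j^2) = (j + 2)/(j*(j - 5))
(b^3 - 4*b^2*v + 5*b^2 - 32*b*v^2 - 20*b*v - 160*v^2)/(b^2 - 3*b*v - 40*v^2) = (b^2 + 4*b*v + 5*b + 20*v)/(b + 5*v)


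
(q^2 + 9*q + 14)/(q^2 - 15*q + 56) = (q^2 + 9*q + 14)/(q^2 - 15*q + 56)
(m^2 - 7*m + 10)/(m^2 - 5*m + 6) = (m - 5)/(m - 3)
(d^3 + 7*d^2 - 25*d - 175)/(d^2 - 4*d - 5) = (d^2 + 12*d + 35)/(d + 1)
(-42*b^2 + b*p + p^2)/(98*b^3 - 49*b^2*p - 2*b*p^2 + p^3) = (-6*b + p)/(14*b^2 - 9*b*p + p^2)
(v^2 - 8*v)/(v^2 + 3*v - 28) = v*(v - 8)/(v^2 + 3*v - 28)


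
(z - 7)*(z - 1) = z^2 - 8*z + 7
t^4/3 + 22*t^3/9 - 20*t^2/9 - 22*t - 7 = (t/3 + 1)*(t - 3)*(t + 1/3)*(t + 7)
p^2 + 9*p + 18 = (p + 3)*(p + 6)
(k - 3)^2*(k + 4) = k^3 - 2*k^2 - 15*k + 36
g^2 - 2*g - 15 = (g - 5)*(g + 3)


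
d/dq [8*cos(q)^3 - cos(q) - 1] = (1 - 24*cos(q)^2)*sin(q)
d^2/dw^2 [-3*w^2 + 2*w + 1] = -6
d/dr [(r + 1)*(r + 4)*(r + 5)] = 3*r^2 + 20*r + 29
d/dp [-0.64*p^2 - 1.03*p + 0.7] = -1.28*p - 1.03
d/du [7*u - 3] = 7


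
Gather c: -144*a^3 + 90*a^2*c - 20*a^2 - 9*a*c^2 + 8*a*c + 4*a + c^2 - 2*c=-144*a^3 - 20*a^2 + 4*a + c^2*(1 - 9*a) + c*(90*a^2 + 8*a - 2)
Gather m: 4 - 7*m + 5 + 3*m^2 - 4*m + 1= 3*m^2 - 11*m + 10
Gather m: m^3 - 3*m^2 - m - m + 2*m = m^3 - 3*m^2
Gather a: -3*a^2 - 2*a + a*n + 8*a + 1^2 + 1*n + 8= -3*a^2 + a*(n + 6) + n + 9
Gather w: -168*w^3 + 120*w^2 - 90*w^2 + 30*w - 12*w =-168*w^3 + 30*w^2 + 18*w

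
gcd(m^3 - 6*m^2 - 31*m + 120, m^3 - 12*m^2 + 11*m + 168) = m - 8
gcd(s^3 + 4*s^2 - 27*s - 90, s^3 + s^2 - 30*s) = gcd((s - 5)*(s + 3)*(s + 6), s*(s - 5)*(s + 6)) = s^2 + s - 30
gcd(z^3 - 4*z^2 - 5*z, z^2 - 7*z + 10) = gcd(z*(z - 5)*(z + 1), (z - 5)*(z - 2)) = z - 5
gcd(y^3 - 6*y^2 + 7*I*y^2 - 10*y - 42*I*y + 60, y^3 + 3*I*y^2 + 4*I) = y + 2*I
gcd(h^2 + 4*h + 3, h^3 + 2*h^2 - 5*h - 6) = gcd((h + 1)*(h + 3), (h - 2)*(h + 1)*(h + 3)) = h^2 + 4*h + 3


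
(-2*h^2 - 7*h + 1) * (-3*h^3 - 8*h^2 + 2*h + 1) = 6*h^5 + 37*h^4 + 49*h^3 - 24*h^2 - 5*h + 1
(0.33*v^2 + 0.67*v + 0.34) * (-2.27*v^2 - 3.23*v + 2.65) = -0.7491*v^4 - 2.5868*v^3 - 2.0614*v^2 + 0.6773*v + 0.901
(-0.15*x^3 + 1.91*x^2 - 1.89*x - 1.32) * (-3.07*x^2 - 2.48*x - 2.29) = 0.4605*x^5 - 5.4917*x^4 + 1.409*x^3 + 4.3657*x^2 + 7.6017*x + 3.0228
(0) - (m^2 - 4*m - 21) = -m^2 + 4*m + 21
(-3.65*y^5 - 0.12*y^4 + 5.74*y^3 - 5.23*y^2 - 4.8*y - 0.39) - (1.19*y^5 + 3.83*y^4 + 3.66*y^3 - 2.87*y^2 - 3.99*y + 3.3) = -4.84*y^5 - 3.95*y^4 + 2.08*y^3 - 2.36*y^2 - 0.81*y - 3.69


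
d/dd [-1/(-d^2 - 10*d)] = 2*(-d - 5)/(d^2*(d + 10)^2)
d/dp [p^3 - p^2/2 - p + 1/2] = 3*p^2 - p - 1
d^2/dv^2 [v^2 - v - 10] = 2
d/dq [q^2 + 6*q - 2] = 2*q + 6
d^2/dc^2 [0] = 0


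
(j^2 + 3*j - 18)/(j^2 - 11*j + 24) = (j + 6)/(j - 8)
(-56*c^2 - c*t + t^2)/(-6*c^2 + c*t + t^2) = (-56*c^2 - c*t + t^2)/(-6*c^2 + c*t + t^2)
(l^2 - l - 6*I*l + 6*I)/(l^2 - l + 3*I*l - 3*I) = (l - 6*I)/(l + 3*I)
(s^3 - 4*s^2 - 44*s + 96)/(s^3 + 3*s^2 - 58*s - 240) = (s - 2)/(s + 5)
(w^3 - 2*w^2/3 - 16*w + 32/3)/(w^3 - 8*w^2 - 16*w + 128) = (w - 2/3)/(w - 8)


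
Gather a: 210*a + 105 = 210*a + 105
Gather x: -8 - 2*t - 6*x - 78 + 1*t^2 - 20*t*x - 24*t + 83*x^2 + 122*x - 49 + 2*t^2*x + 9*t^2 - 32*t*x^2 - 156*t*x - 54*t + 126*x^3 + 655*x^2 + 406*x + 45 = 10*t^2 - 80*t + 126*x^3 + x^2*(738 - 32*t) + x*(2*t^2 - 176*t + 522) - 90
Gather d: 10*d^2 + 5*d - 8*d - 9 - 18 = 10*d^2 - 3*d - 27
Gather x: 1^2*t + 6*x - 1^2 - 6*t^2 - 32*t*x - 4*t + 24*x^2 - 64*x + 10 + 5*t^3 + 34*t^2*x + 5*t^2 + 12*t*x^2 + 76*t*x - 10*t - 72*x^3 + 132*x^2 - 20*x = 5*t^3 - t^2 - 13*t - 72*x^3 + x^2*(12*t + 156) + x*(34*t^2 + 44*t - 78) + 9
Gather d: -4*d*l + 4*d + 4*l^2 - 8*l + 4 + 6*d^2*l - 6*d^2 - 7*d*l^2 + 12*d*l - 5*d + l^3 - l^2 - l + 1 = d^2*(6*l - 6) + d*(-7*l^2 + 8*l - 1) + l^3 + 3*l^2 - 9*l + 5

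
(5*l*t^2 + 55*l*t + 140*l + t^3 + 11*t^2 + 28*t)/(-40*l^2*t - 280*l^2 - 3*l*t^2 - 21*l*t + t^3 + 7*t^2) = (t + 4)/(-8*l + t)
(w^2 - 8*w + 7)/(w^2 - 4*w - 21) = (w - 1)/(w + 3)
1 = 1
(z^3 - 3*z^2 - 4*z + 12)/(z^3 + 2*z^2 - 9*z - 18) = (z - 2)/(z + 3)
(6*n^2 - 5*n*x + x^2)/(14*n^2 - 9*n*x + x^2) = (-3*n + x)/(-7*n + x)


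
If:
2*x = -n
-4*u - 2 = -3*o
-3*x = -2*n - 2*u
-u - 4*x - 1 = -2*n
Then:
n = 4/23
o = 6/23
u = -7/23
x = -2/23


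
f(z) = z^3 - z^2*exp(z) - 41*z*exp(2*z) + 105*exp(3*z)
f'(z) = -z^2*exp(z) + 3*z^2 - 82*z*exp(2*z) - 2*z*exp(z) + 315*exp(3*z) - 41*exp(2*z)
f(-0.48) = 32.16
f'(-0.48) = 75.15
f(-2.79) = -21.74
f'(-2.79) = 24.00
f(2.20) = 69805.09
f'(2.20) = 213452.89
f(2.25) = 81335.45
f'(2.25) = 248654.11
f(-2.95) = -25.78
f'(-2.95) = 26.56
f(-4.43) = -87.15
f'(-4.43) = 58.79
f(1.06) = 2160.79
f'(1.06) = 6503.02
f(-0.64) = 22.21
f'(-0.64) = 51.06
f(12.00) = 452666279775572653.89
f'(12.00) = 1358010785963761034.02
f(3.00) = 801048.30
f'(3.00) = 2436413.09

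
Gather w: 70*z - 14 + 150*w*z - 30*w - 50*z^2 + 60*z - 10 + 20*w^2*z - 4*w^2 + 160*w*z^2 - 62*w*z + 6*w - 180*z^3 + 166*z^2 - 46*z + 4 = w^2*(20*z - 4) + w*(160*z^2 + 88*z - 24) - 180*z^3 + 116*z^2 + 84*z - 20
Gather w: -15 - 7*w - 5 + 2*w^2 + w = 2*w^2 - 6*w - 20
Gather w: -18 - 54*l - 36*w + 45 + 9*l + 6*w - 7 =-45*l - 30*w + 20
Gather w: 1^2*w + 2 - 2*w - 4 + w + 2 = 0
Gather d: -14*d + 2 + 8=10 - 14*d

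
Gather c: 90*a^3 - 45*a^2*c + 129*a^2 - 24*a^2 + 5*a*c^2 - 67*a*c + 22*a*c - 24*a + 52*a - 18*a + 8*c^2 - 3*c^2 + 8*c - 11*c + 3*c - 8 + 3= 90*a^3 + 105*a^2 + 10*a + c^2*(5*a + 5) + c*(-45*a^2 - 45*a) - 5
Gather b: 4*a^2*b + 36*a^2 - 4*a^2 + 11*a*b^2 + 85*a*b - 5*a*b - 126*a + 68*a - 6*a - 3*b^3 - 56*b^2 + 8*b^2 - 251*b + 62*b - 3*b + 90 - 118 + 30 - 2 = 32*a^2 - 64*a - 3*b^3 + b^2*(11*a - 48) + b*(4*a^2 + 80*a - 192)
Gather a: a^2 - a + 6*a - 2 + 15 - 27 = a^2 + 5*a - 14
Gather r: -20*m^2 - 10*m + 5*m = -20*m^2 - 5*m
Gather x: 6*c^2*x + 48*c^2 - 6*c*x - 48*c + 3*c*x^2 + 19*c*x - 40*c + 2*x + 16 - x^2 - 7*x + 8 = 48*c^2 - 88*c + x^2*(3*c - 1) + x*(6*c^2 + 13*c - 5) + 24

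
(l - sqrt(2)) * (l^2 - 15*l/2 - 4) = l^3 - 15*l^2/2 - sqrt(2)*l^2 - 4*l + 15*sqrt(2)*l/2 + 4*sqrt(2)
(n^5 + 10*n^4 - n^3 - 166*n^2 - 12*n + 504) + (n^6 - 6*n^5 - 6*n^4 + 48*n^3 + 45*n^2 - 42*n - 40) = n^6 - 5*n^5 + 4*n^4 + 47*n^3 - 121*n^2 - 54*n + 464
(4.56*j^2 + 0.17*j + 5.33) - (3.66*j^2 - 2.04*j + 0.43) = 0.899999999999999*j^2 + 2.21*j + 4.9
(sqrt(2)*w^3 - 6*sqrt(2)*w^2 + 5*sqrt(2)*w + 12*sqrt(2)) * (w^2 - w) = sqrt(2)*w^5 - 7*sqrt(2)*w^4 + 11*sqrt(2)*w^3 + 7*sqrt(2)*w^2 - 12*sqrt(2)*w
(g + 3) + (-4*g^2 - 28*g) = -4*g^2 - 27*g + 3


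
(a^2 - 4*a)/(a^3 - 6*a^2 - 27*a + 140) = a/(a^2 - 2*a - 35)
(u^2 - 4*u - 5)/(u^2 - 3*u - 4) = (u - 5)/(u - 4)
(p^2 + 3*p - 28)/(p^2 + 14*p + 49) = (p - 4)/(p + 7)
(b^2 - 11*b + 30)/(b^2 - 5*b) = (b - 6)/b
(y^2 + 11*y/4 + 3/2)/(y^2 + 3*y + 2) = (y + 3/4)/(y + 1)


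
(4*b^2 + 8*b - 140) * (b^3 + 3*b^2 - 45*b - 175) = 4*b^5 + 20*b^4 - 296*b^3 - 1480*b^2 + 4900*b + 24500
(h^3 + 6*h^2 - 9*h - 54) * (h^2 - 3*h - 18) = h^5 + 3*h^4 - 45*h^3 - 135*h^2 + 324*h + 972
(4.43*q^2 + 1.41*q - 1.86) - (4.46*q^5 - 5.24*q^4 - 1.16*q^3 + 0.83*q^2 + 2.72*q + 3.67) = -4.46*q^5 + 5.24*q^4 + 1.16*q^3 + 3.6*q^2 - 1.31*q - 5.53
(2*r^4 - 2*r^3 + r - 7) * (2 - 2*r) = -4*r^5 + 8*r^4 - 4*r^3 - 2*r^2 + 16*r - 14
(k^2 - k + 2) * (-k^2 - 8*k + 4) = -k^4 - 7*k^3 + 10*k^2 - 20*k + 8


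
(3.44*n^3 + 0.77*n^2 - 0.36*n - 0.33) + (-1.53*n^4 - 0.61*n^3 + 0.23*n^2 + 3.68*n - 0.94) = -1.53*n^4 + 2.83*n^3 + 1.0*n^2 + 3.32*n - 1.27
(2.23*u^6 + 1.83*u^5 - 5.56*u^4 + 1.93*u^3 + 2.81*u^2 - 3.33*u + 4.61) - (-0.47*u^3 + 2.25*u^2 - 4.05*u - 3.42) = 2.23*u^6 + 1.83*u^5 - 5.56*u^4 + 2.4*u^3 + 0.56*u^2 + 0.72*u + 8.03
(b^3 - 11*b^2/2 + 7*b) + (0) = b^3 - 11*b^2/2 + 7*b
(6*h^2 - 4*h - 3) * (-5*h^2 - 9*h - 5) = -30*h^4 - 34*h^3 + 21*h^2 + 47*h + 15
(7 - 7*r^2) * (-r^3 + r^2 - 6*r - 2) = 7*r^5 - 7*r^4 + 35*r^3 + 21*r^2 - 42*r - 14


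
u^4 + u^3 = u^3*(u + 1)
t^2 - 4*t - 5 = (t - 5)*(t + 1)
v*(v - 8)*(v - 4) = v^3 - 12*v^2 + 32*v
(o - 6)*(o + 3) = o^2 - 3*o - 18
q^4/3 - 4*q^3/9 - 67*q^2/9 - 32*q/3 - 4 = (q/3 + 1)*(q - 6)*(q + 2/3)*(q + 1)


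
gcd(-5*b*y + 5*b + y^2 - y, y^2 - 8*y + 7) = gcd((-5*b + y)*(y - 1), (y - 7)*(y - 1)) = y - 1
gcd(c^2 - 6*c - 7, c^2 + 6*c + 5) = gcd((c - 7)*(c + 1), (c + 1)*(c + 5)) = c + 1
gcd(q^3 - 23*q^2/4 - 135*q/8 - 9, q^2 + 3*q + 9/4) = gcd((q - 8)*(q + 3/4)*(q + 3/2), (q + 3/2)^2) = q + 3/2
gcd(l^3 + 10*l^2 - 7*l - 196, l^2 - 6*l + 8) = l - 4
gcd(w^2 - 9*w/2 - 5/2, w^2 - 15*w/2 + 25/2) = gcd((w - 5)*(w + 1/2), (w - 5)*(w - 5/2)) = w - 5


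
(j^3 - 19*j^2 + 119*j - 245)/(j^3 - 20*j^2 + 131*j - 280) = (j - 7)/(j - 8)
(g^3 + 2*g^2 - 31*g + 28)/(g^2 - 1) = (g^2 + 3*g - 28)/(g + 1)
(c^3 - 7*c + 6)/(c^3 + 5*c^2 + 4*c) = (c^3 - 7*c + 6)/(c*(c^2 + 5*c + 4))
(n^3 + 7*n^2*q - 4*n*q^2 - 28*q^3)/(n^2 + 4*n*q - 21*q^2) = (-n^2 + 4*q^2)/(-n + 3*q)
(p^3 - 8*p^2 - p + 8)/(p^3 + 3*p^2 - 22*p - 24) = (p^2 - 9*p + 8)/(p^2 + 2*p - 24)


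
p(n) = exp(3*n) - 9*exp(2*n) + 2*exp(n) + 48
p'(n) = 3*exp(3*n) - 18*exp(2*n) + 2*exp(n)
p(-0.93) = 47.45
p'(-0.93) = -1.83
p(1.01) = 6.34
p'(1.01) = -68.11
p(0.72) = 22.79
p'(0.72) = -45.85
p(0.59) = 28.19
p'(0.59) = -37.36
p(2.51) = 573.01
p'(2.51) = 2888.52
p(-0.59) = 46.51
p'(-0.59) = -3.91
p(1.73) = -47.60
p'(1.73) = -23.02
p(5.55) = 16426729.55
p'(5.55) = 49874556.13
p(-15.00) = 48.00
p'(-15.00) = 0.00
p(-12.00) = 48.00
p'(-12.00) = 0.00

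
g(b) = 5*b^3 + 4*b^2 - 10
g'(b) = 15*b^2 + 8*b = b*(15*b + 8)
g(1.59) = 20.21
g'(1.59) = 50.64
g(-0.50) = -9.62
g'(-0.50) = -0.25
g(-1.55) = -19.01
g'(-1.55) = 23.64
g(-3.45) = -167.71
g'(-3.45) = 150.94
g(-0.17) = -9.91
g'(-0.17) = -0.93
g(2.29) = 71.02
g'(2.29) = 96.98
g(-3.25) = -139.39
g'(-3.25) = 132.44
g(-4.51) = -387.31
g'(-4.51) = 269.02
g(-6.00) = -946.00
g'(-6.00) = 492.00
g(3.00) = 161.00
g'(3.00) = 159.00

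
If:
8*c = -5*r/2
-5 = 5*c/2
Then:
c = -2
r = 32/5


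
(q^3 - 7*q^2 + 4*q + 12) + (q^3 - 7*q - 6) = 2*q^3 - 7*q^2 - 3*q + 6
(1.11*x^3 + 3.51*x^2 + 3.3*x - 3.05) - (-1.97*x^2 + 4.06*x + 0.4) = 1.11*x^3 + 5.48*x^2 - 0.76*x - 3.45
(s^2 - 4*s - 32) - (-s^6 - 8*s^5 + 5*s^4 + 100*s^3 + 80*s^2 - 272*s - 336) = s^6 + 8*s^5 - 5*s^4 - 100*s^3 - 79*s^2 + 268*s + 304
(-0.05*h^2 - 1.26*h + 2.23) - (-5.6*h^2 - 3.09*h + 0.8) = 5.55*h^2 + 1.83*h + 1.43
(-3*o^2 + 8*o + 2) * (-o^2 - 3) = 3*o^4 - 8*o^3 + 7*o^2 - 24*o - 6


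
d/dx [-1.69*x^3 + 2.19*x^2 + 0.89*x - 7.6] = -5.07*x^2 + 4.38*x + 0.89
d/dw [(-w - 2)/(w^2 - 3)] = (-w^2 + 2*w*(w + 2) + 3)/(w^2 - 3)^2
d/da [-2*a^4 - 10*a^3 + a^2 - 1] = 2*a*(-4*a^2 - 15*a + 1)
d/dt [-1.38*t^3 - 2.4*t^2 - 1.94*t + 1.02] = -4.14*t^2 - 4.8*t - 1.94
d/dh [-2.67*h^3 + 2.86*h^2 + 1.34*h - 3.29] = -8.01*h^2 + 5.72*h + 1.34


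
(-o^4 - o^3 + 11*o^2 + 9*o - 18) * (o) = -o^5 - o^4 + 11*o^3 + 9*o^2 - 18*o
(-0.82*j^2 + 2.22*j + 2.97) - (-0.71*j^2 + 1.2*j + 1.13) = -0.11*j^2 + 1.02*j + 1.84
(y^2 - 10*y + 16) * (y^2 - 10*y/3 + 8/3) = y^4 - 40*y^3/3 + 52*y^2 - 80*y + 128/3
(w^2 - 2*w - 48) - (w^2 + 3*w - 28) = -5*w - 20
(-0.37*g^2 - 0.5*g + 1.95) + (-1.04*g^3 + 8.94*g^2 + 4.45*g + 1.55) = -1.04*g^3 + 8.57*g^2 + 3.95*g + 3.5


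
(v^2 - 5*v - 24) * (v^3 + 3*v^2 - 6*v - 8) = v^5 - 2*v^4 - 45*v^3 - 50*v^2 + 184*v + 192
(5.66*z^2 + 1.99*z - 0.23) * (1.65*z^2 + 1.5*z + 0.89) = 9.339*z^4 + 11.7735*z^3 + 7.6429*z^2 + 1.4261*z - 0.2047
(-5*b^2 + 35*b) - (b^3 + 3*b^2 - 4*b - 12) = -b^3 - 8*b^2 + 39*b + 12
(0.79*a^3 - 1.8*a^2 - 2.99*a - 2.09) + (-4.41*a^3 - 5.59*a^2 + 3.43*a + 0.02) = -3.62*a^3 - 7.39*a^2 + 0.44*a - 2.07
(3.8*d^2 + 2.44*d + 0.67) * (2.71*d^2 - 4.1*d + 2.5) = 10.298*d^4 - 8.9676*d^3 + 1.3117*d^2 + 3.353*d + 1.675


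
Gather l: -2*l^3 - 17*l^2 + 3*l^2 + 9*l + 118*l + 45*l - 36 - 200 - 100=-2*l^3 - 14*l^2 + 172*l - 336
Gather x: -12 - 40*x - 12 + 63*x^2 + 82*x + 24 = 63*x^2 + 42*x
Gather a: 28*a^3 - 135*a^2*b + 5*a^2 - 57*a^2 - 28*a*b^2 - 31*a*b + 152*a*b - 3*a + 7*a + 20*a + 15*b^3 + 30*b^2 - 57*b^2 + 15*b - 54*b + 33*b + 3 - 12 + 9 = 28*a^3 + a^2*(-135*b - 52) + a*(-28*b^2 + 121*b + 24) + 15*b^3 - 27*b^2 - 6*b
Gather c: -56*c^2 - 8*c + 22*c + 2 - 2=-56*c^2 + 14*c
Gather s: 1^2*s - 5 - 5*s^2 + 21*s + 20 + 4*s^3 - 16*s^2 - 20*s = 4*s^3 - 21*s^2 + 2*s + 15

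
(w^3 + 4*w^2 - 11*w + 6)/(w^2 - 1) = (w^2 + 5*w - 6)/(w + 1)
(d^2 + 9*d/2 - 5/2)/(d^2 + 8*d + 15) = (d - 1/2)/(d + 3)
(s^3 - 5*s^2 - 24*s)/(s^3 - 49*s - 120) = s/(s + 5)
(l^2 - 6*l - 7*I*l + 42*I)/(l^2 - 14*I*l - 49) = (l - 6)/(l - 7*I)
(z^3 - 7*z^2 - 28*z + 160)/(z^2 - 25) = (z^2 - 12*z + 32)/(z - 5)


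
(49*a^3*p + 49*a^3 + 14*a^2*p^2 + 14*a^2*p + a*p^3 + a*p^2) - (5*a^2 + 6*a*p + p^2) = 49*a^3*p + 49*a^3 + 14*a^2*p^2 + 14*a^2*p - 5*a^2 + a*p^3 + a*p^2 - 6*a*p - p^2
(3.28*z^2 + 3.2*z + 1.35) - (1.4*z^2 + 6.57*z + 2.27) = 1.88*z^2 - 3.37*z - 0.92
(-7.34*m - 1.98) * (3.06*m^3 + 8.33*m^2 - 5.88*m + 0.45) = -22.4604*m^4 - 67.201*m^3 + 26.6658*m^2 + 8.3394*m - 0.891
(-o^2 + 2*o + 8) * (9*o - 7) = -9*o^3 + 25*o^2 + 58*o - 56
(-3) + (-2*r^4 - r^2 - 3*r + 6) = -2*r^4 - r^2 - 3*r + 3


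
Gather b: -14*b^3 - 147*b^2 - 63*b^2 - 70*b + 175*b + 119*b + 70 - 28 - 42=-14*b^3 - 210*b^2 + 224*b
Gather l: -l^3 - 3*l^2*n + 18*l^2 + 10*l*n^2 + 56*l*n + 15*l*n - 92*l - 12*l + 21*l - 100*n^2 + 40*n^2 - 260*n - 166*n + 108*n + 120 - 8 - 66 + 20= -l^3 + l^2*(18 - 3*n) + l*(10*n^2 + 71*n - 83) - 60*n^2 - 318*n + 66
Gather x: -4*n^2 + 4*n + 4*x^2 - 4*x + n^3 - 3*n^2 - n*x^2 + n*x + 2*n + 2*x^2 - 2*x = n^3 - 7*n^2 + 6*n + x^2*(6 - n) + x*(n - 6)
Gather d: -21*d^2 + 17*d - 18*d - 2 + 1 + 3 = -21*d^2 - d + 2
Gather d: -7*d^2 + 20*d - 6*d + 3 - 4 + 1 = -7*d^2 + 14*d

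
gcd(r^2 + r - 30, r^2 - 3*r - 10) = r - 5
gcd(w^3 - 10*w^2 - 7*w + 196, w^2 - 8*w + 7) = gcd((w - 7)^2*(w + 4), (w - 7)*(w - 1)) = w - 7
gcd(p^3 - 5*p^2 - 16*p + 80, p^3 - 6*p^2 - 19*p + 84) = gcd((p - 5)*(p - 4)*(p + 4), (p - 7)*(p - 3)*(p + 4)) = p + 4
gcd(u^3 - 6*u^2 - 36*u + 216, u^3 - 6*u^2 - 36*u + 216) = u^3 - 6*u^2 - 36*u + 216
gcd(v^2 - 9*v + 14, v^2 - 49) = v - 7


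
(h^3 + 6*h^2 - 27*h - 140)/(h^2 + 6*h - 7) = (h^2 - h - 20)/(h - 1)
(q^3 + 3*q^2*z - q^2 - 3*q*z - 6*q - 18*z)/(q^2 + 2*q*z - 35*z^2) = (q^3 + 3*q^2*z - q^2 - 3*q*z - 6*q - 18*z)/(q^2 + 2*q*z - 35*z^2)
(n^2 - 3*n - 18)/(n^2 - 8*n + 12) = (n + 3)/(n - 2)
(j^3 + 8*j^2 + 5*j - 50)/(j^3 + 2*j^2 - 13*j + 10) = (j + 5)/(j - 1)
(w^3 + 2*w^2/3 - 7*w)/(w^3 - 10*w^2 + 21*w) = (w^2 + 2*w/3 - 7)/(w^2 - 10*w + 21)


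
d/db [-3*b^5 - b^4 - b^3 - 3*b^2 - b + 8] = -15*b^4 - 4*b^3 - 3*b^2 - 6*b - 1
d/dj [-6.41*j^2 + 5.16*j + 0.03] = 5.16 - 12.82*j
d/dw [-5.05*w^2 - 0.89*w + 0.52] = -10.1*w - 0.89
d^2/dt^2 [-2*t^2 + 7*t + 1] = -4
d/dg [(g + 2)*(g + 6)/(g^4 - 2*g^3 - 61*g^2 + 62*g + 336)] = 2*(-g^3 - 7*g^2 + 24*g + 243)/(g^6 - 8*g^5 - 90*g^4 + 760*g^3 + 1465*g^2 - 17808*g + 28224)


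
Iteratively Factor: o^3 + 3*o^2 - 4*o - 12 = (o + 3)*(o^2 - 4) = (o + 2)*(o + 3)*(o - 2)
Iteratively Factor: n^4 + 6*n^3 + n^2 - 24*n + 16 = (n + 4)*(n^3 + 2*n^2 - 7*n + 4) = (n - 1)*(n + 4)*(n^2 + 3*n - 4) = (n - 1)^2*(n + 4)*(n + 4)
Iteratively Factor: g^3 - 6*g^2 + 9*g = (g - 3)*(g^2 - 3*g) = g*(g - 3)*(g - 3)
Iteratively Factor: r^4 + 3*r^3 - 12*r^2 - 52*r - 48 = (r - 4)*(r^3 + 7*r^2 + 16*r + 12) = (r - 4)*(r + 2)*(r^2 + 5*r + 6) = (r - 4)*(r + 2)*(r + 3)*(r + 2)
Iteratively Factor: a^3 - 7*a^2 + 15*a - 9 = (a - 3)*(a^2 - 4*a + 3) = (a - 3)^2*(a - 1)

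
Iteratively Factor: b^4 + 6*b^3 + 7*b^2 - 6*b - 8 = (b + 1)*(b^3 + 5*b^2 + 2*b - 8) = (b - 1)*(b + 1)*(b^2 + 6*b + 8) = (b - 1)*(b + 1)*(b + 2)*(b + 4)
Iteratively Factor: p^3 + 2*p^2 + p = (p + 1)*(p^2 + p) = (p + 1)^2*(p)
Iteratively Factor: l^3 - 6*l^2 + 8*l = (l)*(l^2 - 6*l + 8) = l*(l - 4)*(l - 2)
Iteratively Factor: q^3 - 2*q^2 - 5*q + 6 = (q - 1)*(q^2 - q - 6) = (q - 3)*(q - 1)*(q + 2)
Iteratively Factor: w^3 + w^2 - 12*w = (w - 3)*(w^2 + 4*w) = w*(w - 3)*(w + 4)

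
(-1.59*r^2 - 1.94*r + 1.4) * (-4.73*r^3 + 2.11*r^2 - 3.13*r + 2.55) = 7.5207*r^5 + 5.8213*r^4 - 5.7387*r^3 + 4.9717*r^2 - 9.329*r + 3.57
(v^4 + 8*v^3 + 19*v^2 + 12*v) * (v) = v^5 + 8*v^4 + 19*v^3 + 12*v^2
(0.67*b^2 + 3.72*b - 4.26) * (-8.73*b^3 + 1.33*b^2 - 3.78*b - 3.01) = -5.8491*b^5 - 31.5845*b^4 + 39.6048*b^3 - 21.7441*b^2 + 4.9056*b + 12.8226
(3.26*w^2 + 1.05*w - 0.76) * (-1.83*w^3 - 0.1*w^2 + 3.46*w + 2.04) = -5.9658*w^5 - 2.2475*w^4 + 12.5654*w^3 + 10.3594*w^2 - 0.4876*w - 1.5504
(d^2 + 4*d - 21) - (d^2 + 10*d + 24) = -6*d - 45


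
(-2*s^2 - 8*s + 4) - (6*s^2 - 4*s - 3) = -8*s^2 - 4*s + 7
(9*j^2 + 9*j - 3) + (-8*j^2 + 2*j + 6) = j^2 + 11*j + 3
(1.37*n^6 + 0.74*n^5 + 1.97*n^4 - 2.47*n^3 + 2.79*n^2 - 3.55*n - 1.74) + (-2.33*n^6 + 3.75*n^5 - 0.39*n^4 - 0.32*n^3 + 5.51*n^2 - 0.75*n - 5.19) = -0.96*n^6 + 4.49*n^5 + 1.58*n^4 - 2.79*n^3 + 8.3*n^2 - 4.3*n - 6.93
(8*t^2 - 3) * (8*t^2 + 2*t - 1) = 64*t^4 + 16*t^3 - 32*t^2 - 6*t + 3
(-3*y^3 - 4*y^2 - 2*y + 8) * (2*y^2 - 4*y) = -6*y^5 + 4*y^4 + 12*y^3 + 24*y^2 - 32*y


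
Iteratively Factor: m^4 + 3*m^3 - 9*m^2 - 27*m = (m + 3)*(m^3 - 9*m) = (m - 3)*(m + 3)*(m^2 + 3*m) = (m - 3)*(m + 3)^2*(m)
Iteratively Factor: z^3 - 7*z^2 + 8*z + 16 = (z - 4)*(z^2 - 3*z - 4) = (z - 4)*(z + 1)*(z - 4)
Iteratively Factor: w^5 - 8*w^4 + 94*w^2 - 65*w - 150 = (w - 2)*(w^4 - 6*w^3 - 12*w^2 + 70*w + 75) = (w - 5)*(w - 2)*(w^3 - w^2 - 17*w - 15) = (w - 5)*(w - 2)*(w + 1)*(w^2 - 2*w - 15) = (w - 5)^2*(w - 2)*(w + 1)*(w + 3)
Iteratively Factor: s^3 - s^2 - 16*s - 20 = (s - 5)*(s^2 + 4*s + 4) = (s - 5)*(s + 2)*(s + 2)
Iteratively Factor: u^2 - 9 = (u - 3)*(u + 3)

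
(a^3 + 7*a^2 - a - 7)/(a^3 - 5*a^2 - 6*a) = (a^2 + 6*a - 7)/(a*(a - 6))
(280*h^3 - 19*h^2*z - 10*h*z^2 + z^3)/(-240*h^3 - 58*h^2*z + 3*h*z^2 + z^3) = (-7*h + z)/(6*h + z)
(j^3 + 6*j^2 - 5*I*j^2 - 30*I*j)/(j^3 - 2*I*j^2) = (j^2 + j*(6 - 5*I) - 30*I)/(j*(j - 2*I))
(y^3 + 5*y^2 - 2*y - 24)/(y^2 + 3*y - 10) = (y^2 + 7*y + 12)/(y + 5)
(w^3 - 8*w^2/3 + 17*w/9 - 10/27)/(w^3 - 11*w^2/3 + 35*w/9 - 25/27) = (3*w - 2)/(3*w - 5)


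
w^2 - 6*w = w*(w - 6)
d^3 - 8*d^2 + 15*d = d*(d - 5)*(d - 3)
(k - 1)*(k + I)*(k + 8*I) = k^3 - k^2 + 9*I*k^2 - 8*k - 9*I*k + 8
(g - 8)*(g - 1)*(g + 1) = g^3 - 8*g^2 - g + 8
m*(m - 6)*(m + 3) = m^3 - 3*m^2 - 18*m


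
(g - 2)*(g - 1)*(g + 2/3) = g^3 - 7*g^2/3 + 4/3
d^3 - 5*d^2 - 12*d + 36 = (d - 6)*(d - 2)*(d + 3)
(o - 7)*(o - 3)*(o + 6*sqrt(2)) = o^3 - 10*o^2 + 6*sqrt(2)*o^2 - 60*sqrt(2)*o + 21*o + 126*sqrt(2)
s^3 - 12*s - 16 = (s - 4)*(s + 2)^2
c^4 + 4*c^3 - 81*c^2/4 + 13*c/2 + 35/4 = (c - 5/2)*(c - 1)*(c + 1/2)*(c + 7)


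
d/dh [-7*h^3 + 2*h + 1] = 2 - 21*h^2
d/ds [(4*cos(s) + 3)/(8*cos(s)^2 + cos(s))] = (32*sin(s) + 3*sin(s)/cos(s)^2 + 48*tan(s))/(8*cos(s) + 1)^2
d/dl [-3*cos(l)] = 3*sin(l)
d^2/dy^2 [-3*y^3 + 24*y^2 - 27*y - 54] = 48 - 18*y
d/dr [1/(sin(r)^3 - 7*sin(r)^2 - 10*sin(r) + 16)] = (-3*sin(r)^2 + 14*sin(r) + 10)*cos(r)/(sin(r)^3 - 7*sin(r)^2 - 10*sin(r) + 16)^2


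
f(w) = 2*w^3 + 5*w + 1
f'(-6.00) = 221.00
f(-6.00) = -461.00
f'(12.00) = 869.00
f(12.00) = 3517.00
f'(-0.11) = 5.07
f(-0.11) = 0.45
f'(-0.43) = 6.11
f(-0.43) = -1.31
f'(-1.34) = 15.77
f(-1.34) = -10.51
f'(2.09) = 31.21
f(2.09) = 29.71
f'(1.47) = 17.97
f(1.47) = 14.70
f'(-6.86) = 287.36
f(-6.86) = -678.96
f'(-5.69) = 199.26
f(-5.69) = -395.89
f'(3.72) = 88.03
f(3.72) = 122.56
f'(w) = 6*w^2 + 5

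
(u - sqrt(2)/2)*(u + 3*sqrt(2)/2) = u^2 + sqrt(2)*u - 3/2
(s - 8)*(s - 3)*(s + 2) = s^3 - 9*s^2 + 2*s + 48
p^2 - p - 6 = (p - 3)*(p + 2)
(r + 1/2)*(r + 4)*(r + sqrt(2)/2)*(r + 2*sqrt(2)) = r^4 + 5*sqrt(2)*r^3/2 + 9*r^3/2 + 4*r^2 + 45*sqrt(2)*r^2/4 + 5*sqrt(2)*r + 9*r + 4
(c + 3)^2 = c^2 + 6*c + 9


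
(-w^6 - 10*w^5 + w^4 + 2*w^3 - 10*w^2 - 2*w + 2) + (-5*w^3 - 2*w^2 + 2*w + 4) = -w^6 - 10*w^5 + w^4 - 3*w^3 - 12*w^2 + 6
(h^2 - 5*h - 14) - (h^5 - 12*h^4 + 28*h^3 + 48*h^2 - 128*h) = -h^5 + 12*h^4 - 28*h^3 - 47*h^2 + 123*h - 14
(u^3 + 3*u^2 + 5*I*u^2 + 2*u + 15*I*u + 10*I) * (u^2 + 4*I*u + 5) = u^5 + 3*u^4 + 9*I*u^4 - 13*u^3 + 27*I*u^3 - 45*u^2 + 43*I*u^2 - 30*u + 75*I*u + 50*I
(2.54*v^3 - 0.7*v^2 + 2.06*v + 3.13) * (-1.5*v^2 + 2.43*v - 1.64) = -3.81*v^5 + 7.2222*v^4 - 8.9566*v^3 + 1.4588*v^2 + 4.2275*v - 5.1332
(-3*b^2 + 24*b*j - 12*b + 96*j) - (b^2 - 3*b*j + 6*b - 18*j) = -4*b^2 + 27*b*j - 18*b + 114*j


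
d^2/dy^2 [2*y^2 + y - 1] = 4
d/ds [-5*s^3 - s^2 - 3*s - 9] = -15*s^2 - 2*s - 3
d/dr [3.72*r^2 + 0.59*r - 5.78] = 7.44*r + 0.59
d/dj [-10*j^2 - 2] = -20*j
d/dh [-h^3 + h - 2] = 1 - 3*h^2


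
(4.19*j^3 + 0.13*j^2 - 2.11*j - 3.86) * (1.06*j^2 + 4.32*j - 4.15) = 4.4414*j^5 + 18.2386*j^4 - 19.0635*j^3 - 13.7463*j^2 - 7.9187*j + 16.019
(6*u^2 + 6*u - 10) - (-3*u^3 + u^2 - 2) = 3*u^3 + 5*u^2 + 6*u - 8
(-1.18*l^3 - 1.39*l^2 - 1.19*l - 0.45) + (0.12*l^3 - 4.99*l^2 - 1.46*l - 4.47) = -1.06*l^3 - 6.38*l^2 - 2.65*l - 4.92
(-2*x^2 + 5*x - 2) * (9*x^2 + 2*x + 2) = -18*x^4 + 41*x^3 - 12*x^2 + 6*x - 4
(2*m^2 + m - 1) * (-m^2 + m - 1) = -2*m^4 + m^3 - 2*m + 1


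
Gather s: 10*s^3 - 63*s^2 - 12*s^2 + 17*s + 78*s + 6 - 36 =10*s^3 - 75*s^2 + 95*s - 30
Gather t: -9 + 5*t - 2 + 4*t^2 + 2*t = 4*t^2 + 7*t - 11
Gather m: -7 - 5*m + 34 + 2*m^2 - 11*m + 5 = 2*m^2 - 16*m + 32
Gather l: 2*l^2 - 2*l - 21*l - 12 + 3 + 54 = 2*l^2 - 23*l + 45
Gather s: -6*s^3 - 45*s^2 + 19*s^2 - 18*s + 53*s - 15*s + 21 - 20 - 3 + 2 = -6*s^3 - 26*s^2 + 20*s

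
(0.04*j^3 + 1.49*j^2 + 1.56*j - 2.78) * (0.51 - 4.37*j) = -0.1748*j^4 - 6.4909*j^3 - 6.0573*j^2 + 12.9442*j - 1.4178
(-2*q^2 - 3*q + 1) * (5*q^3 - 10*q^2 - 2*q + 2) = -10*q^5 + 5*q^4 + 39*q^3 - 8*q^2 - 8*q + 2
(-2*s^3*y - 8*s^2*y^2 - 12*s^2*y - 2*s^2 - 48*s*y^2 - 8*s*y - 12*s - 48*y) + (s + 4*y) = -2*s^3*y - 8*s^2*y^2 - 12*s^2*y - 2*s^2 - 48*s*y^2 - 8*s*y - 11*s - 44*y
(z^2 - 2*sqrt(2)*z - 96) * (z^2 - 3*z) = z^4 - 3*z^3 - 2*sqrt(2)*z^3 - 96*z^2 + 6*sqrt(2)*z^2 + 288*z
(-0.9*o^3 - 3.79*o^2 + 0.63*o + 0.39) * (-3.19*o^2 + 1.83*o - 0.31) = 2.871*o^5 + 10.4431*o^4 - 8.6664*o^3 + 1.0837*o^2 + 0.5184*o - 0.1209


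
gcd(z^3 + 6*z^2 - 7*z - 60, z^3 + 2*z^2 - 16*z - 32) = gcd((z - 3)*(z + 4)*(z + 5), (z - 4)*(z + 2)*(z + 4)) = z + 4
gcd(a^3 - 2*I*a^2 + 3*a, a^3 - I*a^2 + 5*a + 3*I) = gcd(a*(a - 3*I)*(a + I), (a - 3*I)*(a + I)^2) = a^2 - 2*I*a + 3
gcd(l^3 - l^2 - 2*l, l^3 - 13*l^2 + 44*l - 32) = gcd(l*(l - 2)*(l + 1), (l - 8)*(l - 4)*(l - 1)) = 1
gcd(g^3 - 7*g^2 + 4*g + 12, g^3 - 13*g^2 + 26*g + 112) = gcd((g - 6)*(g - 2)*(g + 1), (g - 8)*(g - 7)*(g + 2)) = 1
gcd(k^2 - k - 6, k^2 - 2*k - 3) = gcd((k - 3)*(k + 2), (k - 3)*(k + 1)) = k - 3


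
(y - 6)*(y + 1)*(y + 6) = y^3 + y^2 - 36*y - 36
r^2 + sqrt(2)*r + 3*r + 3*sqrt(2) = (r + 3)*(r + sqrt(2))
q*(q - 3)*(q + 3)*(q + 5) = q^4 + 5*q^3 - 9*q^2 - 45*q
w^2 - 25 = (w - 5)*(w + 5)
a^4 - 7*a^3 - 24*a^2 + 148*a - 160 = (a - 8)*(a - 2)^2*(a + 5)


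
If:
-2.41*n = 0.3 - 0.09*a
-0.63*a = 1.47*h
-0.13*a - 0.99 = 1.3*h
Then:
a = 2.32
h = -0.99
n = -0.04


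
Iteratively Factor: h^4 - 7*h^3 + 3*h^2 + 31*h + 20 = (h - 5)*(h^3 - 2*h^2 - 7*h - 4) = (h - 5)*(h + 1)*(h^2 - 3*h - 4) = (h - 5)*(h + 1)^2*(h - 4)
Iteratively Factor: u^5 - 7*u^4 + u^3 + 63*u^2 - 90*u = (u + 3)*(u^4 - 10*u^3 + 31*u^2 - 30*u) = (u - 3)*(u + 3)*(u^3 - 7*u^2 + 10*u) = (u - 5)*(u - 3)*(u + 3)*(u^2 - 2*u) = (u - 5)*(u - 3)*(u - 2)*(u + 3)*(u)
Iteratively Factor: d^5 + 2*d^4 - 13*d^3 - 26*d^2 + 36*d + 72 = (d + 3)*(d^4 - d^3 - 10*d^2 + 4*d + 24) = (d + 2)*(d + 3)*(d^3 - 3*d^2 - 4*d + 12) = (d - 3)*(d + 2)*(d + 3)*(d^2 - 4) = (d - 3)*(d - 2)*(d + 2)*(d + 3)*(d + 2)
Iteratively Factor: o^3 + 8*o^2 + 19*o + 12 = (o + 3)*(o^2 + 5*o + 4) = (o + 3)*(o + 4)*(o + 1)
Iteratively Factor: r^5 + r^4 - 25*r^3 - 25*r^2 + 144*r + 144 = (r + 4)*(r^4 - 3*r^3 - 13*r^2 + 27*r + 36) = (r - 4)*(r + 4)*(r^3 + r^2 - 9*r - 9) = (r - 4)*(r + 3)*(r + 4)*(r^2 - 2*r - 3) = (r - 4)*(r - 3)*(r + 3)*(r + 4)*(r + 1)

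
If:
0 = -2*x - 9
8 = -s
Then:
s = -8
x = -9/2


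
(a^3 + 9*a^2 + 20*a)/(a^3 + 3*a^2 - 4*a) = (a + 5)/(a - 1)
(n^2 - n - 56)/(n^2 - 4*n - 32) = (n + 7)/(n + 4)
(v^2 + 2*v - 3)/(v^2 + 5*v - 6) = (v + 3)/(v + 6)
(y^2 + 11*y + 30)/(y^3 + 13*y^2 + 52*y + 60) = 1/(y + 2)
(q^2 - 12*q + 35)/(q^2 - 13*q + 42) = (q - 5)/(q - 6)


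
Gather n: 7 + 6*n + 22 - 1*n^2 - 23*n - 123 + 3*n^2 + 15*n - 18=2*n^2 - 2*n - 112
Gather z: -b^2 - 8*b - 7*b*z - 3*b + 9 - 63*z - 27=-b^2 - 11*b + z*(-7*b - 63) - 18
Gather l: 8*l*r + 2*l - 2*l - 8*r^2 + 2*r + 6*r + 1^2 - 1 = 8*l*r - 8*r^2 + 8*r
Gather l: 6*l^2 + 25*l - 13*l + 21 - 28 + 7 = 6*l^2 + 12*l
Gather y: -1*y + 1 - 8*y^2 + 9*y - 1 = -8*y^2 + 8*y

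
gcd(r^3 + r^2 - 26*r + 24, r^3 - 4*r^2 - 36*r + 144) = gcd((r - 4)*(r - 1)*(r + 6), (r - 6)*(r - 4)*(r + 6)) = r^2 + 2*r - 24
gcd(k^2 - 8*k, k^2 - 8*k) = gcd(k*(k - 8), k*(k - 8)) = k^2 - 8*k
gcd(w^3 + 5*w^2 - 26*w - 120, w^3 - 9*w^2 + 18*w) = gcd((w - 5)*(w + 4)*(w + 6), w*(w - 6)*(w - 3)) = 1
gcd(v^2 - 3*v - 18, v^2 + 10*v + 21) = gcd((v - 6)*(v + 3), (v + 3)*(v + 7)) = v + 3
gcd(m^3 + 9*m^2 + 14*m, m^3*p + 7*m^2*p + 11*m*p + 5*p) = 1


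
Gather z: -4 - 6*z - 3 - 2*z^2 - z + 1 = -2*z^2 - 7*z - 6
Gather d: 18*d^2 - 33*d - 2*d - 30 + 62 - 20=18*d^2 - 35*d + 12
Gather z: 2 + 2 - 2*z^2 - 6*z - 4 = -2*z^2 - 6*z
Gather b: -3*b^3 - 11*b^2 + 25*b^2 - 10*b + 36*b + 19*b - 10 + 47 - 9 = -3*b^3 + 14*b^2 + 45*b + 28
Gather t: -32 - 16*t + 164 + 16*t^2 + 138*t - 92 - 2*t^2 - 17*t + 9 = 14*t^2 + 105*t + 49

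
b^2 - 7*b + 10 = (b - 5)*(b - 2)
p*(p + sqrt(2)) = p^2 + sqrt(2)*p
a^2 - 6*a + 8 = (a - 4)*(a - 2)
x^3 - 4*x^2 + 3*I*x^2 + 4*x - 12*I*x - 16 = (x - 4)*(x - I)*(x + 4*I)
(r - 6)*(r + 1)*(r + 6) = r^3 + r^2 - 36*r - 36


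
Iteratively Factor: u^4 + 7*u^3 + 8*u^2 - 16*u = (u + 4)*(u^3 + 3*u^2 - 4*u) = u*(u + 4)*(u^2 + 3*u - 4) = u*(u - 1)*(u + 4)*(u + 4)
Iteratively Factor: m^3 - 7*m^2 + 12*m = (m)*(m^2 - 7*m + 12) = m*(m - 4)*(m - 3)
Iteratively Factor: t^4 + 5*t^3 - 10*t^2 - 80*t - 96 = (t + 3)*(t^3 + 2*t^2 - 16*t - 32) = (t + 2)*(t + 3)*(t^2 - 16) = (t + 2)*(t + 3)*(t + 4)*(t - 4)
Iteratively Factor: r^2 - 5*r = (r - 5)*(r)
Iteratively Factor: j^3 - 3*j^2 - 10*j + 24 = (j - 2)*(j^2 - j - 12) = (j - 4)*(j - 2)*(j + 3)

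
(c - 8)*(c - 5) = c^2 - 13*c + 40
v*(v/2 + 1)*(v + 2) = v^3/2 + 2*v^2 + 2*v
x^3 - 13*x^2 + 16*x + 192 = (x - 8)^2*(x + 3)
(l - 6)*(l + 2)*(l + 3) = l^3 - l^2 - 24*l - 36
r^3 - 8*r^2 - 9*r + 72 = (r - 8)*(r - 3)*(r + 3)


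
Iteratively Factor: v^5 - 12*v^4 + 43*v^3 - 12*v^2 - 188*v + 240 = (v + 2)*(v^4 - 14*v^3 + 71*v^2 - 154*v + 120) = (v - 3)*(v + 2)*(v^3 - 11*v^2 + 38*v - 40) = (v - 5)*(v - 3)*(v + 2)*(v^2 - 6*v + 8) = (v - 5)*(v - 3)*(v - 2)*(v + 2)*(v - 4)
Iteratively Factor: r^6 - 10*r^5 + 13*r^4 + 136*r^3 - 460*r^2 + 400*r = (r + 4)*(r^5 - 14*r^4 + 69*r^3 - 140*r^2 + 100*r) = (r - 5)*(r + 4)*(r^4 - 9*r^3 + 24*r^2 - 20*r) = (r - 5)*(r - 2)*(r + 4)*(r^3 - 7*r^2 + 10*r) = r*(r - 5)*(r - 2)*(r + 4)*(r^2 - 7*r + 10) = r*(r - 5)*(r - 2)^2*(r + 4)*(r - 5)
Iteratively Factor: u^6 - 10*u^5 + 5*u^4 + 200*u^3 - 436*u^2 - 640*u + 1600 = (u - 5)*(u^5 - 5*u^4 - 20*u^3 + 100*u^2 + 64*u - 320) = (u - 5)*(u - 4)*(u^4 - u^3 - 24*u^2 + 4*u + 80) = (u - 5)*(u - 4)*(u + 2)*(u^3 - 3*u^2 - 18*u + 40) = (u - 5)*(u - 4)*(u + 2)*(u + 4)*(u^2 - 7*u + 10) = (u - 5)*(u - 4)*(u - 2)*(u + 2)*(u + 4)*(u - 5)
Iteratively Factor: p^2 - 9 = (p - 3)*(p + 3)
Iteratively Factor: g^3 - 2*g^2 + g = (g - 1)*(g^2 - g) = (g - 1)^2*(g)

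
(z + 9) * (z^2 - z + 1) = z^3 + 8*z^2 - 8*z + 9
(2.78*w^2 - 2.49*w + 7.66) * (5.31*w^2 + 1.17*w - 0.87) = 14.7618*w^4 - 9.9693*w^3 + 35.3427*w^2 + 11.1285*w - 6.6642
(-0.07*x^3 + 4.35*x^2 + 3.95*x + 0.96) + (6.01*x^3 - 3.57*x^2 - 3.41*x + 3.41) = 5.94*x^3 + 0.78*x^2 + 0.54*x + 4.37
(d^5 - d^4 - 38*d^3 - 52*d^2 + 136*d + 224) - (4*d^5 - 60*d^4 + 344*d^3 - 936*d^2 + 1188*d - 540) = -3*d^5 + 59*d^4 - 382*d^3 + 884*d^2 - 1052*d + 764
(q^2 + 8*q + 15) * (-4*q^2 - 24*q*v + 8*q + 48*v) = -4*q^4 - 24*q^3*v - 24*q^3 - 144*q^2*v + 4*q^2 + 24*q*v + 120*q + 720*v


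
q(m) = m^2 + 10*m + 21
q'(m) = 2*m + 10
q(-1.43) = 8.74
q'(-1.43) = 7.14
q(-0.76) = 13.98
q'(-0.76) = 8.48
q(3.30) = 64.89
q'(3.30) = 16.60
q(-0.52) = 16.07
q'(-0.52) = 8.96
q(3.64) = 70.65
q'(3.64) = 17.28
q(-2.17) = 4.01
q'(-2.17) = 5.66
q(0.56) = 26.91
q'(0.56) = 11.12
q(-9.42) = 15.54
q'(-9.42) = -8.84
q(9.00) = 192.00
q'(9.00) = 28.00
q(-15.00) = 96.00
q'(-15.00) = -20.00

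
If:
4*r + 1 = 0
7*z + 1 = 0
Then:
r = -1/4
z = -1/7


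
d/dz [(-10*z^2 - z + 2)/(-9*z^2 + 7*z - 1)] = (-79*z^2 + 56*z - 13)/(81*z^4 - 126*z^3 + 67*z^2 - 14*z + 1)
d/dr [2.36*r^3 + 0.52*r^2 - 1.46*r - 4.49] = 7.08*r^2 + 1.04*r - 1.46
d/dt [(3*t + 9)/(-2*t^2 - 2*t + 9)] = 3*(2*t^2 + 12*t + 15)/(4*t^4 + 8*t^3 - 32*t^2 - 36*t + 81)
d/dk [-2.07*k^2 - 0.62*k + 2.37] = -4.14*k - 0.62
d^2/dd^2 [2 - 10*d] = 0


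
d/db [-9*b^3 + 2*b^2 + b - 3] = -27*b^2 + 4*b + 1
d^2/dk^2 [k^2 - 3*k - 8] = 2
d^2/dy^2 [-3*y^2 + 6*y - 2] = -6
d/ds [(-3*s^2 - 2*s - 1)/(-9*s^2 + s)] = (-21*s^2 - 18*s + 1)/(s^2*(81*s^2 - 18*s + 1))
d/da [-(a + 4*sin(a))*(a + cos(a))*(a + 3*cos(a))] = -4*sqrt(2)*a^2*cos(a + pi/4) - 3*a^2 + 3*a*sin(2*a) - 8*sqrt(2)*a*sin(a + pi/4) - 16*a*cos(2*a) - 8*sin(2*a) - 3*cos(a) - 3*cos(2*a)/2 - 9*cos(3*a) - 3/2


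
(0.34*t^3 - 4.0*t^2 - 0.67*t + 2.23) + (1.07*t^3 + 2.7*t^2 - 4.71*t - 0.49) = 1.41*t^3 - 1.3*t^2 - 5.38*t + 1.74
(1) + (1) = 2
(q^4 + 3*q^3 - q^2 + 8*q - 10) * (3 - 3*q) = -3*q^5 - 6*q^4 + 12*q^3 - 27*q^2 + 54*q - 30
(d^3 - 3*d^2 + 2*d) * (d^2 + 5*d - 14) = d^5 + 2*d^4 - 27*d^3 + 52*d^2 - 28*d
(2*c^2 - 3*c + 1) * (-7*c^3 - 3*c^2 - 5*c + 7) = -14*c^5 + 15*c^4 - 8*c^3 + 26*c^2 - 26*c + 7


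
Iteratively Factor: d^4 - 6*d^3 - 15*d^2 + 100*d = (d - 5)*(d^3 - d^2 - 20*d) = (d - 5)^2*(d^2 + 4*d) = d*(d - 5)^2*(d + 4)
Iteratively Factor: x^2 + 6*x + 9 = (x + 3)*(x + 3)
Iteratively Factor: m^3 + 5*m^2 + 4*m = (m)*(m^2 + 5*m + 4) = m*(m + 1)*(m + 4)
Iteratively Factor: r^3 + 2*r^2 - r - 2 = (r - 1)*(r^2 + 3*r + 2) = (r - 1)*(r + 1)*(r + 2)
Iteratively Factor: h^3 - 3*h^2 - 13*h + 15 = (h + 3)*(h^2 - 6*h + 5) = (h - 1)*(h + 3)*(h - 5)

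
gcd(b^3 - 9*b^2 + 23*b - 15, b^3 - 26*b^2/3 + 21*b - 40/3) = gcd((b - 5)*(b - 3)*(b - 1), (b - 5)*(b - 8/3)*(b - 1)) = b^2 - 6*b + 5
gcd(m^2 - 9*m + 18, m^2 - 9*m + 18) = m^2 - 9*m + 18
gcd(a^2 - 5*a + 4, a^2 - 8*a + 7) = a - 1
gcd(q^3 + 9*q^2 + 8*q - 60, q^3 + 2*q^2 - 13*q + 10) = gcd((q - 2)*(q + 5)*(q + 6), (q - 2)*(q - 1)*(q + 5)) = q^2 + 3*q - 10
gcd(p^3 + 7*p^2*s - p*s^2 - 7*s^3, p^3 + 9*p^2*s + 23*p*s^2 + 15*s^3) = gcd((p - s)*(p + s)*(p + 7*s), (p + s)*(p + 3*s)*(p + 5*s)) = p + s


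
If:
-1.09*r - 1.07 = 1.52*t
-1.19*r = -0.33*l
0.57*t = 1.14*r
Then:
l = -0.93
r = -0.26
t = -0.52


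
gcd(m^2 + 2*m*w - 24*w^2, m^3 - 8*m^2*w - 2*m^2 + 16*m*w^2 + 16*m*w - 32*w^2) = -m + 4*w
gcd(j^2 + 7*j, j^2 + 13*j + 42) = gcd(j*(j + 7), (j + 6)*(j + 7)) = j + 7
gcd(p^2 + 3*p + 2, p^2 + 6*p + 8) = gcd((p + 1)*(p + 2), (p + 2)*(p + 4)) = p + 2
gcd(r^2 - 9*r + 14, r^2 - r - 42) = r - 7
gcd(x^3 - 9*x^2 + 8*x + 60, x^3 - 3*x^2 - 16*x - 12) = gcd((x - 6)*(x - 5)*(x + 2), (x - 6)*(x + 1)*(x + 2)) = x^2 - 4*x - 12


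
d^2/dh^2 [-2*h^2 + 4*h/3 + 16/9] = -4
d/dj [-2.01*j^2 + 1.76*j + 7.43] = 1.76 - 4.02*j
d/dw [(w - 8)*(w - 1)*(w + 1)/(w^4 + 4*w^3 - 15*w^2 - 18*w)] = (-w^4 + 18*w^3 - 15*w^2 - 48*w + 144)/(w^2*(w^4 + 6*w^3 - 27*w^2 - 108*w + 324))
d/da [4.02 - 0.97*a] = -0.970000000000000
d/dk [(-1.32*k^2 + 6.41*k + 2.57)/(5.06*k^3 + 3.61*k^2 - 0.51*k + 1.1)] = (6.6792*k^4 - 64.8692*k^3 - 61.4795*k^2 - 21.4594*k + 8.3617)/(25.6036*k^6 + 36.5332*k^5 + 7.8709*k^4 + 7.4498*k^3 + 8.2021*k^2 - 1.122*k + 1.21)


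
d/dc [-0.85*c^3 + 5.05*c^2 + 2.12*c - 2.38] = -2.55*c^2 + 10.1*c + 2.12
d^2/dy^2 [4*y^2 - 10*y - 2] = 8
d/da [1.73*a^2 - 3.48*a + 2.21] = 3.46*a - 3.48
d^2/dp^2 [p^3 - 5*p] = 6*p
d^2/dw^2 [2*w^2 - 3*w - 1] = 4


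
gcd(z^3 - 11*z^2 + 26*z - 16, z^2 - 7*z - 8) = z - 8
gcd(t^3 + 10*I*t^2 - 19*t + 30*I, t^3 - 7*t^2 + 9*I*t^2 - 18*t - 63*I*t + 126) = t + 6*I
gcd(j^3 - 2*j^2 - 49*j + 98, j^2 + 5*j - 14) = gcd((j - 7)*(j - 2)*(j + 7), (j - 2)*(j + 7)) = j^2 + 5*j - 14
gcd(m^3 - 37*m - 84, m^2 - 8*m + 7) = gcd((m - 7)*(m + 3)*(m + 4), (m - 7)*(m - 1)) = m - 7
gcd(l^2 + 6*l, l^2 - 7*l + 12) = 1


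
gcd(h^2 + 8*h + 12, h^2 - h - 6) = h + 2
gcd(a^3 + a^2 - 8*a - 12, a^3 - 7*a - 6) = a^2 - a - 6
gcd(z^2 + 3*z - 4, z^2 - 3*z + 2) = z - 1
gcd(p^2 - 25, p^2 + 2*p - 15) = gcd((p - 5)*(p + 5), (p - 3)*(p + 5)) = p + 5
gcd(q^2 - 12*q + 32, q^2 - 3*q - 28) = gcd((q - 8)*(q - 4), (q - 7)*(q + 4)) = 1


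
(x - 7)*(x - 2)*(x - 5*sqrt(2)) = x^3 - 9*x^2 - 5*sqrt(2)*x^2 + 14*x + 45*sqrt(2)*x - 70*sqrt(2)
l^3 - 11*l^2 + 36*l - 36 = (l - 6)*(l - 3)*(l - 2)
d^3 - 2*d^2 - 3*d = d*(d - 3)*(d + 1)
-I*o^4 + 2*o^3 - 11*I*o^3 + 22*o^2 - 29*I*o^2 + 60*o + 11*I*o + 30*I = (o + 5)*(o + 6)*(o + I)*(-I*o + 1)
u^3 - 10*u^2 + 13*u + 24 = (u - 8)*(u - 3)*(u + 1)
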